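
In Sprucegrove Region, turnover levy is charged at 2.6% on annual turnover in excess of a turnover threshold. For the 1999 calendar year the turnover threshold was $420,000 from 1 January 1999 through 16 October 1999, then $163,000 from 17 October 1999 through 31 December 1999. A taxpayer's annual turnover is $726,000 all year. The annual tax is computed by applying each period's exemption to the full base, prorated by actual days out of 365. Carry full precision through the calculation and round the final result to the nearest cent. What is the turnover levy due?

1 January – 16 October 1999: 289 days, exemption $420,000 → ($726,000 − $420,000) × 2.6% × 289/365 = $6,299.4082
17 October – 31 December 1999: 76 days, exemption $163,000 → ($726,000 − $163,000) × 2.6% × 76/365 = $3,047.9123
Total = $9,347.3205

$9,347.32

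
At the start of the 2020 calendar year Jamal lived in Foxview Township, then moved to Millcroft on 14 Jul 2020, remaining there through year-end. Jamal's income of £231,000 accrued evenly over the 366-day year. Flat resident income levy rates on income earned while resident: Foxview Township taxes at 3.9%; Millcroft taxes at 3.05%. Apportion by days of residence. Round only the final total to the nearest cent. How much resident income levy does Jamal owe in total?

£8,091.63

Foxview Township, 1 Jan – 13 Jul 2020: 195 days → £231,000 × 3.9% × 195/366 = £4,799.8770
Millcroft, 14 Jul – 31 Dec 2020: 171 days → £231,000 × 3.05% × 171/366 = £3,291.7500
Total = £8,091.6270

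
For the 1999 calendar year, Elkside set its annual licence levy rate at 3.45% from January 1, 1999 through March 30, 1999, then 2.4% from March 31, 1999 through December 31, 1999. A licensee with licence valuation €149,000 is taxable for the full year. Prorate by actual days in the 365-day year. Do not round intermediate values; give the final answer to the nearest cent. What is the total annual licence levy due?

January 1 – March 30, 1999: 89 days at 3.45% → €149,000 × 3.45% × 89/365 = €1,253.4370
March 31 – December 31, 1999: 276 days at 2.4% → €149,000 × 2.4% × 276/365 = €2,704.0438
Total = €3,957.4808

€3,957.48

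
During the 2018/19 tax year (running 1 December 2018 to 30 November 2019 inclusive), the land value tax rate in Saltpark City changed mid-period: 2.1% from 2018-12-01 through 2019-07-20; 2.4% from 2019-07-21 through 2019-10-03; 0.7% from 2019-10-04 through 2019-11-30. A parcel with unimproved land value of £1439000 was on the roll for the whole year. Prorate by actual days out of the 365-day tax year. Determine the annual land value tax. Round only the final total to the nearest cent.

£27904.77

2018-12-01 to 2019-07-20: 232 days at 2.1% → £1439000 × 2.1% × 232/365 = £19207.6932
2019-07-21 to 2019-10-03: 75 days at 2.4% → £1439000 × 2.4% × 75/365 = £7096.4384
2019-10-04 to 2019-11-30: 58 days at 0.7% → £1439000 × 0.7% × 58/365 = £1600.6411
Total = £27904.7726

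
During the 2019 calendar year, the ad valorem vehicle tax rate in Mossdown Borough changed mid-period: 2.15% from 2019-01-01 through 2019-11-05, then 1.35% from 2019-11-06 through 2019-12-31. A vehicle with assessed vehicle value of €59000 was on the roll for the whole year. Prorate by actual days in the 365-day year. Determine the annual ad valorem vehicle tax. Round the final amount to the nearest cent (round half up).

€1196.08

2019-01-01 to 2019-11-05: 309 days at 2.15% → €59000 × 2.15% × 309/365 = €1073.8808
2019-11-06 to 2019-12-31: 56 days at 1.35% → €59000 × 1.35% × 56/365 = €122.2027
Total = €1196.0836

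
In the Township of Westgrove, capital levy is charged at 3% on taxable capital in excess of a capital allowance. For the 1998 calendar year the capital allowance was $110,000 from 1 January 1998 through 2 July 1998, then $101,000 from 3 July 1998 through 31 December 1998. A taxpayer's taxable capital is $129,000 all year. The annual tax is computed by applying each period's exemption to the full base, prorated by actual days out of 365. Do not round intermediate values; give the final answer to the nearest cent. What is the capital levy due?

1 January – 2 July 1998: 183 days, exemption $110,000 → ($129,000 − $110,000) × 3% × 183/365 = $285.7808
3 July – 31 December 1998: 182 days, exemption $101,000 → ($129,000 − $101,000) × 3% × 182/365 = $418.8493
Total = $704.6301

$704.63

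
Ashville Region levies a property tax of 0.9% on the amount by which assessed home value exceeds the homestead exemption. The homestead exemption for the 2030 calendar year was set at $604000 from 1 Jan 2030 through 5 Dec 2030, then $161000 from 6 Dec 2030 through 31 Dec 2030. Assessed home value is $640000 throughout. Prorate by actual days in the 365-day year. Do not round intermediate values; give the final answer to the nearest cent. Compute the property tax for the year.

$608.01

1 Jan – 5 Dec 2030: 339 days, exemption $604000 → ($640000 − $604000) × 0.9% × 339/365 = $300.9205
6 Dec – 31 Dec 2030: 26 days, exemption $161000 → ($640000 − $161000) × 0.9% × 26/365 = $307.0849
Total = $608.0055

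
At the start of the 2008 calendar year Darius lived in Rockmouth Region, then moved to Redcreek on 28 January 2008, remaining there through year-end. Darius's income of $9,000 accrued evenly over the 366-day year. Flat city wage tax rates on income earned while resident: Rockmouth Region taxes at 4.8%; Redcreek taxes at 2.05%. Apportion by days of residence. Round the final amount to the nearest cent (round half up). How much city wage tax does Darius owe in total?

$202.76

Rockmouth Region, 1 January – 27 January 2008: 27 days → $9,000 × 4.8% × 27/366 = $31.8689
Redcreek, 28 January – 31 December 2008: 339 days → $9,000 × 2.05% × 339/366 = $170.8893
Total = $202.7582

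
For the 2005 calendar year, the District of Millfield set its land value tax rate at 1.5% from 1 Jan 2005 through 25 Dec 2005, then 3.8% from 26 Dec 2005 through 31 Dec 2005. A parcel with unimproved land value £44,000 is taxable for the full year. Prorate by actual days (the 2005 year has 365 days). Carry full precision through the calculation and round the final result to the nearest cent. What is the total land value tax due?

£676.64

1 Jan – 25 Dec 2005: 359 days at 1.5% → £44,000 × 1.5% × 359/365 = £649.1507
26 Dec – 31 Dec 2005: 6 days at 3.8% → £44,000 × 3.8% × 6/365 = £27.4849
Total = £676.6356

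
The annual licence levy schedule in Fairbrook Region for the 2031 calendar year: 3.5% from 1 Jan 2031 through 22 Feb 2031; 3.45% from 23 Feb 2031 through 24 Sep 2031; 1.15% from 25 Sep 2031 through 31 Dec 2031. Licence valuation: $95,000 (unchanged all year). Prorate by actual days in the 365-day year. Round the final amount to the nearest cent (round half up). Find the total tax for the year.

1 Jan – 22 Feb 2031: 53 days at 3.5% → $95,000 × 3.5% × 53/365 = $482.8082
23 Feb – 24 Sep 2031: 214 days at 3.45% → $95,000 × 3.45% × 214/365 = $1,921.6027
25 Sep – 31 Dec 2031: 98 days at 1.15% → $95,000 × 1.15% × 98/365 = $293.3288
Total = $2,697.7397

$2,697.74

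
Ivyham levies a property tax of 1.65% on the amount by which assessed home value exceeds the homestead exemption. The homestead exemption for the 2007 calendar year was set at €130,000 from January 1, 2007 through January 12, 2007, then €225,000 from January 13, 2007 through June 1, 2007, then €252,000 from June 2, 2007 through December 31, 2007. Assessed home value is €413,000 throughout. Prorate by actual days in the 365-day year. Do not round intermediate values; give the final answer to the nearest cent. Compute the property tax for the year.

€2,893.56

January 1 – January 12, 2007: 12 days, exemption €130,000 → (€413,000 − €130,000) × 1.65% × 12/365 = €153.5178
January 13 – June 1, 2007: 140 days, exemption €225,000 → (€413,000 − €225,000) × 1.65% × 140/365 = €1,189.8082
June 2 – December 31, 2007: 213 days, exemption €252,000 → (€413,000 − €252,000) × 1.65% × 213/365 = €1,550.2315
Total = €2,893.5575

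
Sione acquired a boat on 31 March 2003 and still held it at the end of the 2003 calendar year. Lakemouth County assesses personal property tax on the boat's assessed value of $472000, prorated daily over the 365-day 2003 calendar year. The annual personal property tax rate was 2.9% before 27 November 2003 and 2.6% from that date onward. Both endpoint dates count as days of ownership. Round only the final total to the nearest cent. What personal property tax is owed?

31 March – 26 November 2003: 241 days at 2.9% → $472000 × 2.9% × 241/365 = $9037.8301
27 November – 31 December 2003: 35 days at 2.6% → $472000 × 2.6% × 35/365 = $1176.7671
Total = $10214.5973

$10214.60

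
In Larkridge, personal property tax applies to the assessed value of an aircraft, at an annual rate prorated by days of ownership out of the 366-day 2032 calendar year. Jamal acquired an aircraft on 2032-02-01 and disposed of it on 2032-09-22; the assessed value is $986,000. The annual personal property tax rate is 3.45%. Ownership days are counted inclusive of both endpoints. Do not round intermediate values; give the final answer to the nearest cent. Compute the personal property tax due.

Days held (2032-02-01 to 2032-09-22): 235 out of 366
Tax = $986,000 × 3.45% × 235/366 = $21,841.5164

$21,841.52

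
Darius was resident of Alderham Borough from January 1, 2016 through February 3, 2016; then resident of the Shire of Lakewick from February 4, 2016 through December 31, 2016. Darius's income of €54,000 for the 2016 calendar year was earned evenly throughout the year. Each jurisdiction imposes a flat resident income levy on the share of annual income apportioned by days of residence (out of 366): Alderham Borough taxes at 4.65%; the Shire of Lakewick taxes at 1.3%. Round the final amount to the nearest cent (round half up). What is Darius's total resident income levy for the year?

Alderham Borough, January 1 – February 3, 2016: 34 days → €54,000 × 4.65% × 34/366 = €233.2623
The Shire of Lakewick, February 4 – December 31, 2016: 332 days → €54,000 × 1.3% × 332/366 = €636.7869
Total = €870.0492

€870.05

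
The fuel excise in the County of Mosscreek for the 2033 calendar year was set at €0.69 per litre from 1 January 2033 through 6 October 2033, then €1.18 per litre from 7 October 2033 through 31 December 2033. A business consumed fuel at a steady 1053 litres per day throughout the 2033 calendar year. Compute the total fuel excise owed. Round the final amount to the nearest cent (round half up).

€309,571.47

1 January – 6 October 2033: 279 days × 1053 litres/day = 293,787 litres at €0.69/litre → €202,713.03
7 October – 31 December 2033: 86 days × 1053 litres/day = 90,558 litres at €1.18/litre → €106,858.44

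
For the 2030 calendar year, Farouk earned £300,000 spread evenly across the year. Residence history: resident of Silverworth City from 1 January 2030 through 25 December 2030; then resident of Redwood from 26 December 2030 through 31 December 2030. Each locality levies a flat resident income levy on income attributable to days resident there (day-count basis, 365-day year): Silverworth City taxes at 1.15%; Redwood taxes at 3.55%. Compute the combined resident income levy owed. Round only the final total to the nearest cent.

Silverworth City, 1 January – 25 December 2030: 359 days → £300,000 × 1.15% × 359/365 = £3,393.2877
Redwood, 26 December – 31 December 2030: 6 days → £300,000 × 3.55% × 6/365 = £175.0685
Total = £3,568.3562

£3,568.36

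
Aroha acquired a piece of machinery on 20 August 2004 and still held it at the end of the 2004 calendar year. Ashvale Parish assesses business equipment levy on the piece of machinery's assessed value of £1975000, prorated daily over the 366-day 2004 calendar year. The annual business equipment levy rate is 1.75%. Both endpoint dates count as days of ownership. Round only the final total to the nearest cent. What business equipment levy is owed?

£12654.03

Days held (20 August – 31 December 2004): 134 out of 366
Tax = £1975000 × 1.75% × 134/366 = £12654.0301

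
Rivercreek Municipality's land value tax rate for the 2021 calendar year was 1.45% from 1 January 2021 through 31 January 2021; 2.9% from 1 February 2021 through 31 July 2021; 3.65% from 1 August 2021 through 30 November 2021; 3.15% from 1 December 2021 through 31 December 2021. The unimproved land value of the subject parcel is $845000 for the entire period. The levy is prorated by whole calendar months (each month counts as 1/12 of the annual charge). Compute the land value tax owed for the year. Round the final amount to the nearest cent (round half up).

1 January – 31 January 2021: 1 month at 1.45% → $845000 × 1.45% × 1/12 = $1021.0417
1 February – 31 July 2021: 6 months at 2.9% → $845000 × 2.9% × 6/12 = $12252.5000
1 August – 30 November 2021: 4 months at 3.65% → $845000 × 3.65% × 4/12 = $10280.8333
1 December – 31 December 2021: 1 month at 3.15% → $845000 × 3.15% × 1/12 = $2218.1250
Total = $25772.5000

$25772.50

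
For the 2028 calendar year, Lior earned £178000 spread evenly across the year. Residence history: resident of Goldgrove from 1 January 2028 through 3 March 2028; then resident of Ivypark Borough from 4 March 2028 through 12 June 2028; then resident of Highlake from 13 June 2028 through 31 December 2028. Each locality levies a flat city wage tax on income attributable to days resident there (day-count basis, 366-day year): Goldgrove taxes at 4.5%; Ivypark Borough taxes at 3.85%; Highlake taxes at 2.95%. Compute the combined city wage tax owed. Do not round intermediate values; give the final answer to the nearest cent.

£6167.99

Goldgrove, 1 January – 3 March 2028: 63 days → £178000 × 4.5% × 63/366 = £1378.7705
Ivypark Borough, 4 March – 12 June 2028: 101 days → £178000 × 3.85% × 101/366 = £1891.1284
Highlake, 13 June – 31 December 2028: 202 days → £178000 × 2.95% × 202/366 = £2898.0929
Total = £6167.9918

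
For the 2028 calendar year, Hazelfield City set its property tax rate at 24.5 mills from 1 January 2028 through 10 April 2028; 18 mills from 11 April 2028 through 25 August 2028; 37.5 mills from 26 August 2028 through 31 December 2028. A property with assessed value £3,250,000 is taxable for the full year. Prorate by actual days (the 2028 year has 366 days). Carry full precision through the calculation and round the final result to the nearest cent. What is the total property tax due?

1 January – 10 April 2028: 101 days at 24.5 mills → £3,250,000 × 2.45% × 101/366 = £21,973.0191
11 April – 25 August 2028: 137 days at 18 mills → £3,250,000 × 1.8% × 137/366 = £21,897.5410
26 August – 31 December 2028: 128 days at 37.5 mills → £3,250,000 × 3.75% × 128/366 = £42,622.9508
Total = £86,493.5109

£86,493.51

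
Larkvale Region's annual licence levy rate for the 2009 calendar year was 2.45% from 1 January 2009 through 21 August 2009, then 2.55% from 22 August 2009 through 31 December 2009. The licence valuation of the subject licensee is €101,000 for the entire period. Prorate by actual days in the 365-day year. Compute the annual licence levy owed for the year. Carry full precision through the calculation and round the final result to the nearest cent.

€2,511.03

1 January – 21 August 2009: 233 days at 2.45% → €101,000 × 2.45% × 233/365 = €1,579.6123
22 August – 31 December 2009: 132 days at 2.55% → €101,000 × 2.55% × 132/365 = €931.4137
Total = €2,511.0260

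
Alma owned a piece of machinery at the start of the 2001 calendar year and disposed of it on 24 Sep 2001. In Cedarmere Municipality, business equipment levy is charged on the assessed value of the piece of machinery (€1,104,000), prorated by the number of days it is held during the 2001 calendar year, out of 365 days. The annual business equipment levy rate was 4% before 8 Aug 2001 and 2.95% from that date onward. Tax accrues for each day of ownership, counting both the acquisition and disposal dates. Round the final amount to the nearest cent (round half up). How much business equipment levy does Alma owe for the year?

1 Jan – 7 Aug 2001: 219 days at 4% → €1,104,000 × 4% × 219/365 = €26,496.0000
8 Aug – 24 Sep 2001: 48 days at 2.95% → €1,104,000 × 2.95% × 48/365 = €4,282.9151
Total = €30,778.9151

€30,778.92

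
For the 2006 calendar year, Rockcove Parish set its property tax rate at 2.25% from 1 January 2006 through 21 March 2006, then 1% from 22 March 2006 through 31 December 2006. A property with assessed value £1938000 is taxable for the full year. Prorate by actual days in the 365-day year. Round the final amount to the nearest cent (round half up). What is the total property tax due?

£24689.59

1 January – 21 March 2006: 80 days at 2.25% → £1938000 × 2.25% × 80/365 = £9557.2603
22 March – 31 December 2006: 285 days at 1% → £1938000 × 1% × 285/365 = £15132.3288
Total = £24689.5890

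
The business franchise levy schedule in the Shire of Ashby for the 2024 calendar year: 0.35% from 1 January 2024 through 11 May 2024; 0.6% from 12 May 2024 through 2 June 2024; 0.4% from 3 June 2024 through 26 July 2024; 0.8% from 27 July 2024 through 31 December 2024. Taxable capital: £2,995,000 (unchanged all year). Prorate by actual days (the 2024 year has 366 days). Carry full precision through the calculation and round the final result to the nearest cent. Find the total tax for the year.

1 January – 11 May 2024: 132 days at 0.35% → £2,995,000 × 0.35% × 132/366 = £3,780.5738
12 May – 2 June 2024: 22 days at 0.6% → £2,995,000 × 0.6% × 22/366 = £1,080.1639
3 June – 26 July 2024: 54 days at 0.4% → £2,995,000 × 0.4% × 54/366 = £1,767.5410
27 July – 31 December 2024: 158 days at 0.8% → £2,995,000 × 0.8% × 158/366 = £10,343.3880
Total = £16,971.6667

£16,971.67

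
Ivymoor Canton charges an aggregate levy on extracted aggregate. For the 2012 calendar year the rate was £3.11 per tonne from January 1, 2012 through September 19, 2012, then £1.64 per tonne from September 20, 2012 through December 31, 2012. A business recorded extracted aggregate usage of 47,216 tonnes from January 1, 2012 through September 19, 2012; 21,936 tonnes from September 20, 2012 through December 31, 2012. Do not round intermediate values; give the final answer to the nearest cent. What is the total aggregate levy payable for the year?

£182816.80

January 1 – September 19, 2012: 47,216 tonnes at £3.11/tonne → £146841.76
September 20 – December 31, 2012: 21,936 tonnes at £1.64/tonne → £35975.04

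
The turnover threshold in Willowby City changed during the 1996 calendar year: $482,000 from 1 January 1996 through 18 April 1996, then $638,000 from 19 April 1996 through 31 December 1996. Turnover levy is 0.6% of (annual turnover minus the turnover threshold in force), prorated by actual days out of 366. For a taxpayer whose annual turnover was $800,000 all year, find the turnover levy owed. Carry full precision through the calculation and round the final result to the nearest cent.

1 January – 18 April 1996: 109 days, exemption $482,000 → ($800,000 − $482,000) × 0.6% × 109/366 = $568.2295
19 April – 31 December 1996: 257 days, exemption $638,000 → ($800,000 − $638,000) × 0.6% × 257/366 = $682.5246
Total = $1,250.7541

$1,250.75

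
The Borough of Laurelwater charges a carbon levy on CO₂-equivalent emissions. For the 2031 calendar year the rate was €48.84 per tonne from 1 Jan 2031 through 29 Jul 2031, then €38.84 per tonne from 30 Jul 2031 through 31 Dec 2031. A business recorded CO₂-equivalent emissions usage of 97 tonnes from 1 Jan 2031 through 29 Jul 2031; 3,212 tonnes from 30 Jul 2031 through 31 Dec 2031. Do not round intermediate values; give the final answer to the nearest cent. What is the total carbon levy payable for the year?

1 Jan – 29 Jul 2031: 97 tonnes at €48.84/tonne → €4737.48
30 Jul – 31 Dec 2031: 3,212 tonnes at €38.84/tonne → €124754.08

€129491.56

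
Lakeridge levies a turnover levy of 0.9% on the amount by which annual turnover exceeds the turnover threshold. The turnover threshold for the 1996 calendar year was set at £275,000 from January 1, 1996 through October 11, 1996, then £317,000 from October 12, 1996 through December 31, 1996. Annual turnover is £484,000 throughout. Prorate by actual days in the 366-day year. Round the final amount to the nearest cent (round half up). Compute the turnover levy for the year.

£1,797.34

January 1 – October 11, 1996: 285 days, exemption £275,000 → (£484,000 − £275,000) × 0.9% × 285/366 = £1,464.7131
October 12 – December 31, 1996: 81 days, exemption £317,000 → (£484,000 − £317,000) × 0.9% × 81/366 = £332.6311
Total = £1,797.3443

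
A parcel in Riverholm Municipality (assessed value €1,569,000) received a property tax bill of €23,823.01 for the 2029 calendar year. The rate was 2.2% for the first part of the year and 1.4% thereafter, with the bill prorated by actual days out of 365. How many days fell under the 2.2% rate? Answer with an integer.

54 days

Let d = days at the first rate; then 365 − d days at the second rate.
€1,569,000 × [2.2%·d + 1.4%·(365−d)] / 365 = €23,823.01
Solving gives d = 54, so the new rate took effect on 24 February 2029.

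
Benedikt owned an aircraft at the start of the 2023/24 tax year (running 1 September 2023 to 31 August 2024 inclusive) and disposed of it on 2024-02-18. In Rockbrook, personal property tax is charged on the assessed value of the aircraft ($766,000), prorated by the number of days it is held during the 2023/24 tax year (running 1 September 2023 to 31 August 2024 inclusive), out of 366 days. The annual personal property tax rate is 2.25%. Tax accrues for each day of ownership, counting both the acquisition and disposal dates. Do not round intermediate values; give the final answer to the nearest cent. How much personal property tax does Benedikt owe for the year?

$8,052.42

Days held (2023-09-01 to 2024-02-18): 171 out of 366
Tax = $766,000 × 2.25% × 171/366 = $8,052.4180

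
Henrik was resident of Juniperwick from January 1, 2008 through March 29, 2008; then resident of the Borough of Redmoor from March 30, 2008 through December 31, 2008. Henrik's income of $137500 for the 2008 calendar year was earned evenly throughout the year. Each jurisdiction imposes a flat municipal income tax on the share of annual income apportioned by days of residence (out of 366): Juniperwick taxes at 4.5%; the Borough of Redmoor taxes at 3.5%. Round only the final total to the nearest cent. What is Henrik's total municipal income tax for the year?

Juniperwick, January 1 – March 29, 2008: 89 days → $137500 × 4.5% × 89/366 = $1504.6107
The Borough of Redmoor, March 30 – December 31, 2008: 277 days → $137500 × 3.5% × 277/366 = $3642.2473
Total = $5146.8579

$5146.86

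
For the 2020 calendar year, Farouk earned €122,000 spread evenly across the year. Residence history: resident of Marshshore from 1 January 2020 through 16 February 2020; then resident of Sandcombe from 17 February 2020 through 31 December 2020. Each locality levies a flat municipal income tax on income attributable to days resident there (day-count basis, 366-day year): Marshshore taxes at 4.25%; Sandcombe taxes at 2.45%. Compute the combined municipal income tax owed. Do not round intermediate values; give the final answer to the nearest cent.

€3,271.00

Marshshore, 1 January – 16 February 2020: 47 days → €122,000 × 4.25% × 47/366 = €665.8333
Sandcombe, 17 February – 31 December 2020: 319 days → €122,000 × 2.45% × 319/366 = €2,605.1667
Total = €3,271.0000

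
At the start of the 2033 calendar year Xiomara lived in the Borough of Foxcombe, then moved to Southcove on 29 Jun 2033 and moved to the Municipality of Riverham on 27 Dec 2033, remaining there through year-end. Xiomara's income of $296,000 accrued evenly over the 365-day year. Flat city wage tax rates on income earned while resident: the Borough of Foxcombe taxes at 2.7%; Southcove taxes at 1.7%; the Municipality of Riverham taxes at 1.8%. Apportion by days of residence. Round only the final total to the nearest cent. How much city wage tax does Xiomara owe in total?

The Borough of Foxcombe, 1 Jan – 28 Jun 2033: 179 days → $296,000 × 2.7% × 179/365 = $3,919.3644
Southcove, 29 Jun – 26 Dec 2033: 181 days → $296,000 × 1.7% × 181/365 = $2,495.3205
The Municipality of Riverham, 27 Dec – 31 Dec 2033: 5 days → $296,000 × 1.8% × 5/365 = $72.9863
Total = $6,487.6712

$6,487.67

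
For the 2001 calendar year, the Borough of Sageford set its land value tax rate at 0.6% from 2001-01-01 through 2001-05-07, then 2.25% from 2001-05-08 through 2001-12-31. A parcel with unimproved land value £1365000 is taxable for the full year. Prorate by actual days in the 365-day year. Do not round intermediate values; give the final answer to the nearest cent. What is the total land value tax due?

2001-01-01 to 2001-05-07: 127 days at 0.6% → £1365000 × 0.6% × 127/365 = £2849.6712
2001-05-08 to 2001-12-31: 238 days at 2.25% → £1365000 × 2.25% × 238/365 = £20026.2329
Total = £22875.9041

£22875.90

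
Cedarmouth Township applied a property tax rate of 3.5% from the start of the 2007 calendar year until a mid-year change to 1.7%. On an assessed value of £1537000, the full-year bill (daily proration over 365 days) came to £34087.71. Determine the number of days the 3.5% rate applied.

105 days

Let d = days at the first rate; then 365 − d days at the second rate.
£1537000 × [3.5%·d + 1.7%·(365−d)] / 365 = £34087.71
Solving gives d = 105, so the new rate took effect on 16 April 2007.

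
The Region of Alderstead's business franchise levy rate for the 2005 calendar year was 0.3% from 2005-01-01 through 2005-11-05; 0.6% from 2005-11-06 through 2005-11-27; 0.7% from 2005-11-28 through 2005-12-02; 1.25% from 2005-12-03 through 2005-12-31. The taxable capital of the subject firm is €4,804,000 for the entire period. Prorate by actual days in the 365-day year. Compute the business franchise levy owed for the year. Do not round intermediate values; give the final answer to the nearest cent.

2005-01-01 to 2005-11-05: 309 days at 0.3% → €4,804,000 × 0.3% × 309/365 = €12,200.8438
2005-11-06 to 2005-11-27: 22 days at 0.6% → €4,804,000 × 0.6% × 22/365 = €1,737.3370
2005-11-28 to 2005-12-02: 5 days at 0.7% → €4,804,000 × 0.7% × 5/365 = €460.6575
2005-12-03 to 2005-12-31: 29 days at 1.25% → €4,804,000 × 1.25% × 29/365 = €4,771.0959
Total = €19,169.9342

€19,169.93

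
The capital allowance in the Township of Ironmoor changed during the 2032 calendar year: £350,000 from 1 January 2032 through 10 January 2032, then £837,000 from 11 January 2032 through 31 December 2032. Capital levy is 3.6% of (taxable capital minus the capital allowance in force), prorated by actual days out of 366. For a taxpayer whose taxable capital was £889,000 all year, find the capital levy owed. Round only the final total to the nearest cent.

£2,351.02

1 January – 10 January 2032: 10 days, exemption £350,000 → (£889,000 − £350,000) × 3.6% × 10/366 = £530.1639
11 January – 31 December 2032: 356 days, exemption £837,000 → (£889,000 − £837,000) × 3.6% × 356/366 = £1,820.8525
Total = £2,351.0164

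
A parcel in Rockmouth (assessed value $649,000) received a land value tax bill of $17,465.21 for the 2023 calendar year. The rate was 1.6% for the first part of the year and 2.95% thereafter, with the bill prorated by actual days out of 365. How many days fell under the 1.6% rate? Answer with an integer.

70 days

Let d = days at the first rate; then 365 − d days at the second rate.
$649,000 × [1.6%·d + 2.95%·(365−d)] / 365 = $17,465.21
Solving gives d = 70, so the new rate took effect on March 12, 2023.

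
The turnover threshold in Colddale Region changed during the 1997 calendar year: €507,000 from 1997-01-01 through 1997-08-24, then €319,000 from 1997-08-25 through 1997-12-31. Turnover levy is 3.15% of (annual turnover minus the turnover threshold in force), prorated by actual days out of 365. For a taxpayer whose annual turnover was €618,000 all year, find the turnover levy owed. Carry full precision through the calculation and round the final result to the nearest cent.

1997-01-01 to 1997-08-24: 236 days, exemption €507,000 → (€618,000 − €507,000) × 3.15% × 236/365 = €2,260.7507
1997-08-25 to 1997-12-31: 129 days, exemption €319,000 → (€618,000 − €319,000) × 3.15% × 129/365 = €3,328.7301
Total = €5,589.4808

€5,589.48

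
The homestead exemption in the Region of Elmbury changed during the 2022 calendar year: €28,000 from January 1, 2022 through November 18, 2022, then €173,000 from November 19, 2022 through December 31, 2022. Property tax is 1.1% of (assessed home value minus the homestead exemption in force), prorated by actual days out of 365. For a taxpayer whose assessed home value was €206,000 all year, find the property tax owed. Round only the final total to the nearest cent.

€1,770.10

January 1 – November 18, 2022: 322 days, exemption €28,000 → (€206,000 − €28,000) × 1.1% × 322/365 = €1,727.3315
November 19 – December 31, 2022: 43 days, exemption €173,000 → (€206,000 − €173,000) × 1.1% × 43/365 = €42.7644
Total = €1,770.0959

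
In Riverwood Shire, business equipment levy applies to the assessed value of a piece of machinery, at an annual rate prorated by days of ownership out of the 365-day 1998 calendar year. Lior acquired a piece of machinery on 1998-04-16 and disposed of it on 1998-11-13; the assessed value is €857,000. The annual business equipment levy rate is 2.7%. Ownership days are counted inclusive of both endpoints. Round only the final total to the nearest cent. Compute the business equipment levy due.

Days held (1998-04-16 to 1998-11-13): 212 out of 365
Tax = €857,000 × 2.7% × 212/365 = €13,439.6384

€13,439.64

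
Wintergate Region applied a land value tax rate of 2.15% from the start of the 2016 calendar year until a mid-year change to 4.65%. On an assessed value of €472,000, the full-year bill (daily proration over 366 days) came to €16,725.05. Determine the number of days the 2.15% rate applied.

162 days

Let d = days at the first rate; then 366 − d days at the second rate.
€472,000 × [2.15%·d + 4.65%·(366−d)] / 366 = €16,725.05
Solving gives d = 162, so the new rate took effect on 11 June 2016.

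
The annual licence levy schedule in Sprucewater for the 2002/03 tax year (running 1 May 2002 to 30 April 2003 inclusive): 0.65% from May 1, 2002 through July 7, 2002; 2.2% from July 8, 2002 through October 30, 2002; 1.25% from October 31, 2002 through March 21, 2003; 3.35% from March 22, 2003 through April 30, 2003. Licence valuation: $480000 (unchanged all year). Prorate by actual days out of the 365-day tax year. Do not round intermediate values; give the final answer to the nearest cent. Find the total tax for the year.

May 1 – July 7, 2002: 68 days at 0.65% → $480000 × 0.65% × 68/365 = $581.2603
July 8 – October 30, 2002: 115 days at 2.2% → $480000 × 2.2% × 115/365 = $3327.1233
October 31, 2002 – March 21, 2003: 142 days at 1.25% → $480000 × 1.25% × 142/365 = $2334.2466
March 22 – April 30, 2003: 40 days at 3.35% → $480000 × 3.35% × 40/365 = $1762.1918
Total = $8004.8219

$8004.82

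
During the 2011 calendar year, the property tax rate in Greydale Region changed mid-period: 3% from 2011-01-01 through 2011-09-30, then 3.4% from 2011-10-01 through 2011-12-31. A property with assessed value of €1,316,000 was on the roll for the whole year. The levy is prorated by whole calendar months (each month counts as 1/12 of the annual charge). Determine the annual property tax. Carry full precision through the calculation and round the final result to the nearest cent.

2011-01-01 to 2011-09-30: 9 months at 3% → €1,316,000 × 3% × 9/12 = €29,610.0000
2011-10-01 to 2011-12-31: 3 months at 3.4% → €1,316,000 × 3.4% × 3/12 = €11,186.0000
Total = €40,796.0000

€40,796.00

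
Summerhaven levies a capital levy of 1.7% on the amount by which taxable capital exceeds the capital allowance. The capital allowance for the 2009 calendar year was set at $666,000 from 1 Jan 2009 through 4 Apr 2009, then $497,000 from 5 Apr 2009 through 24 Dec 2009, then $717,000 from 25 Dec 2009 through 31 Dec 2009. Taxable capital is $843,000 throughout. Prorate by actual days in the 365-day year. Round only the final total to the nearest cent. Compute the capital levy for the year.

$5,070.38

1 Jan – 4 Apr 2009: 94 days, exemption $666,000 → ($843,000 − $666,000) × 1.7% × 94/365 = $774.9205
5 Apr – 24 Dec 2009: 264 days, exemption $497,000 → ($843,000 − $497,000) × 1.7% × 264/365 = $4,254.3781
25 Dec – 31 Dec 2009: 7 days, exemption $717,000 → ($843,000 − $717,000) × 1.7% × 7/365 = $41.0795
Total = $5,070.3781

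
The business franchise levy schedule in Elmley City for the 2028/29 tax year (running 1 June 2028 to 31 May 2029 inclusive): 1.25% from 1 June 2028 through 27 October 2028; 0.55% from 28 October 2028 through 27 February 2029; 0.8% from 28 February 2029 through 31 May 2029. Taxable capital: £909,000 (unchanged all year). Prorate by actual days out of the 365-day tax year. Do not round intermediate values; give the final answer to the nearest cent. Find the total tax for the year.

£8,176.02

1 June – 27 October 2028: 149 days at 1.25% → £909,000 × 1.25% × 149/365 = £4,638.3904
28 October 2028 – 27 February 2029: 123 days at 0.55% → £909,000 × 0.55% × 123/365 = £1,684.7630
28 February – 31 May 2029: 93 days at 0.8% → £909,000 × 0.8% × 93/365 = £1,852.8658
Total = £8,176.0192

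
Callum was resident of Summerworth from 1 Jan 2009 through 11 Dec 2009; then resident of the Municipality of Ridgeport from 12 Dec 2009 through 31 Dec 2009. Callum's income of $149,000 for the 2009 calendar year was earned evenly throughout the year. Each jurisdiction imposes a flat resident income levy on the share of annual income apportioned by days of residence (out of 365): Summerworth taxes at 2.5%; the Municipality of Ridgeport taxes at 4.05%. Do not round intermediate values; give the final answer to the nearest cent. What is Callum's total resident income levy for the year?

$3,851.55

Summerworth, 1 Jan – 11 Dec 2009: 345 days → $149,000 × 2.5% × 345/365 = $3,520.8904
The Municipality of Ridgeport, 12 Dec – 31 Dec 2009: 20 days → $149,000 × 4.05% × 20/365 = $330.6575
Total = $3,851.5479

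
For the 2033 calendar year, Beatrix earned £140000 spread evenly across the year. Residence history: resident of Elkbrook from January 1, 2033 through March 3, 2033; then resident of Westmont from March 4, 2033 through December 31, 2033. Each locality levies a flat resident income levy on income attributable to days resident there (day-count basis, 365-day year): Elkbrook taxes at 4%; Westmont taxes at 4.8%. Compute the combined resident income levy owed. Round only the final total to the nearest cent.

Elkbrook, January 1 – March 3, 2033: 62 days → £140000 × 4% × 62/365 = £951.2329
Westmont, March 4 – December 31, 2033: 303 days → £140000 × 4.8% × 303/365 = £5578.5205
Total = £6529.7534

£6529.75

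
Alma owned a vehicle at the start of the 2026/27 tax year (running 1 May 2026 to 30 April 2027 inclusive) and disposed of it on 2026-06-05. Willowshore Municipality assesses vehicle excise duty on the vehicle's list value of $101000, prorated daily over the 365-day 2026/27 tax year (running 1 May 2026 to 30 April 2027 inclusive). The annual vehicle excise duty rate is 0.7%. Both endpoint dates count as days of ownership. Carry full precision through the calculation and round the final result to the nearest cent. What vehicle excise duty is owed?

$69.73

Days held (2026-05-01 to 2026-06-05): 36 out of 365
Tax = $101000 × 0.7% × 36/365 = $69.7315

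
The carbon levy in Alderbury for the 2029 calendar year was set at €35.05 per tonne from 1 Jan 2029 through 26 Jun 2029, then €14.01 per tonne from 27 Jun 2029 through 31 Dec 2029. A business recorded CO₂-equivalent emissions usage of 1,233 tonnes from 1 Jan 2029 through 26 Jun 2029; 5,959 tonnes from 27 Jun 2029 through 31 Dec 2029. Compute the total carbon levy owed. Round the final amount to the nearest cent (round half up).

1 Jan – 26 Jun 2029: 1,233 tonnes at €35.05/tonne → €43,216.65
27 Jun – 31 Dec 2029: 5,959 tonnes at €14.01/tonne → €83,485.59

€126,702.24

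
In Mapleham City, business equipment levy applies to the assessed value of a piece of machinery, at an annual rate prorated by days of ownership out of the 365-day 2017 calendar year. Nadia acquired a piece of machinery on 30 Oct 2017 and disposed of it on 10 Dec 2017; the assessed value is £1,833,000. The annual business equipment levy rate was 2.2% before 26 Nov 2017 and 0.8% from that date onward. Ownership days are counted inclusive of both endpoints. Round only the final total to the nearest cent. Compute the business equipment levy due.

30 Oct – 25 Nov 2017: 27 days at 2.2% → £1,833,000 × 2.2% × 27/365 = £2,983.0192
26 Nov – 10 Dec 2017: 15 days at 0.8% → £1,833,000 × 0.8% × 15/365 = £602.6301
Total = £3,585.6493

£3,585.65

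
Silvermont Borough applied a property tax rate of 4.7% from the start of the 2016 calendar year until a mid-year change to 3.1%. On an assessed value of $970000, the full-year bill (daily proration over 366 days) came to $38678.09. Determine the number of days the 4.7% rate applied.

Let d = days at the first rate; then 366 − d days at the second rate.
$970000 × [4.7%·d + 3.1%·(366−d)] / 366 = $38678.09
Solving gives d = 203, so the new rate took effect on 22 Jul 2016.

203 days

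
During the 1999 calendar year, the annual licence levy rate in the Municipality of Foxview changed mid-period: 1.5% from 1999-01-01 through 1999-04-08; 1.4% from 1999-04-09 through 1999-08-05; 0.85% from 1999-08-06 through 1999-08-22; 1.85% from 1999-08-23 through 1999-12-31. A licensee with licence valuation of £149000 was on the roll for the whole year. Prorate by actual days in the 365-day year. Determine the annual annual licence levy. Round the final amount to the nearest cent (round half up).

1999-01-01 to 1999-04-08: 98 days at 1.5% → £149000 × 1.5% × 98/365 = £600.0822
1999-04-09 to 1999-08-05: 119 days at 1.4% → £149000 × 1.4% × 119/365 = £680.0932
1999-08-06 to 1999-08-22: 17 days at 0.85% → £149000 × 0.85% × 17/365 = £58.9877
1999-08-23 to 1999-12-31: 131 days at 1.85% → £149000 × 1.85% × 131/365 = £989.3192
Total = £2328.4822

£2328.48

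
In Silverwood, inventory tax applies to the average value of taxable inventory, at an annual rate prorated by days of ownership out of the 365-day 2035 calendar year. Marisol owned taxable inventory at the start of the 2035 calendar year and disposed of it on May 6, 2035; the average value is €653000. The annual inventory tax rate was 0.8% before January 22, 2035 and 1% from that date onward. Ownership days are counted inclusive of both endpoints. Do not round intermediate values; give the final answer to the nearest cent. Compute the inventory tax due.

January 1 – January 21, 2035: 21 days at 0.8% → €653000 × 0.8% × 21/365 = €300.5589
January 22 – May 6, 2035: 105 days at 1% → €653000 × 1% × 105/365 = €1878.4932
Total = €2179.0521

€2179.05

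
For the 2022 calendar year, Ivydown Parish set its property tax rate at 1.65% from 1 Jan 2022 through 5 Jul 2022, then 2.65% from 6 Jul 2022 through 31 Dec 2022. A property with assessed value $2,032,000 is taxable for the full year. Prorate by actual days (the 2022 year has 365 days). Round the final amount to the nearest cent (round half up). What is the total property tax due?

$43,493.15

1 Jan – 5 Jul 2022: 186 days at 1.65% → $2,032,000 × 1.65% × 186/365 = $17,085.5014
6 Jul – 31 Dec 2022: 179 days at 2.65% → $2,032,000 × 2.65% × 179/365 = $26,407.6493
Total = $43,493.1507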